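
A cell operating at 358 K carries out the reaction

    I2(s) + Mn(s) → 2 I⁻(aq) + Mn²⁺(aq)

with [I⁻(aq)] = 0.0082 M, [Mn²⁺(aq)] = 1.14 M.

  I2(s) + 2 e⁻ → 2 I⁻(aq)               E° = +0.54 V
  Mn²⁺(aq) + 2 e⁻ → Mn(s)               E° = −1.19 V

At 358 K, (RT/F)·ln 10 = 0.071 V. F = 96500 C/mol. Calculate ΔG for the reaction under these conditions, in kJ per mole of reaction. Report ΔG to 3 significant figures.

With I₂/I⁻ reduced at the cathode, E°cell = +0.54 − (−1.19) = +1.73 V and n = 2.
Here Q = [I⁻(aq)]^2·[Mn²⁺(aq)] = 7.67×10^−5 (log Q = −4.115), giving E = +1.73 − (0.071/2)·(−4.115) = +1.8761 V.
Finally ΔG = −nFE = −(2)(96500 C/mol)(+1.8761 V) = −362 kJ/mol.

−362 kJ/mol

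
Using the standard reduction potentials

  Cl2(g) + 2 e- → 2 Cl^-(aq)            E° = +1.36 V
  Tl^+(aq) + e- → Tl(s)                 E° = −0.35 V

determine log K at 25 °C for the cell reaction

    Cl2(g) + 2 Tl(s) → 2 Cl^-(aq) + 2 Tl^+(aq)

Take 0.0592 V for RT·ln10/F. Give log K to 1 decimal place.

The Cl₂/Cl⁻ couple is reduced (cathode); E°cell = +1.36 − (−0.35) = +1.71 V with n = 2.
At equilibrium E = 0, so log K = nE°cell / 0.0592 = (2)(+1.71) / 0.0592 = 57.8.

log K = 57.8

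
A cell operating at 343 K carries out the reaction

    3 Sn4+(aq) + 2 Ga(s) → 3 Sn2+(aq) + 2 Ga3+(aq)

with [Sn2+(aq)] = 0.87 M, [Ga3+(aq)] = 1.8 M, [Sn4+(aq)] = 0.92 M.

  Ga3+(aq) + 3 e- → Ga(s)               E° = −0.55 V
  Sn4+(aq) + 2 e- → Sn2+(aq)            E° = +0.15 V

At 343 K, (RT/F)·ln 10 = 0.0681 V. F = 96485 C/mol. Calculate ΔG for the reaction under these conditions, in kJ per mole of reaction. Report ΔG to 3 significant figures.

−402 kJ/mol

E°cell = +0.15 − (−0.55) = +0.70 V; the balanced reaction transfers n = 6 electrons.
The reaction quotient is ([Sn2+(aq)]^3·[Ga3+(aq)]^2) / [Sn4+(aq)]^3 = 2.74; by Nernst, E = +0.70 − (0.0681/6)(0.438) = +0.6950 V.
Then ΔG = −nFE = −6 × 96485 × +0.6950 J/mol = −402 kJ/mol.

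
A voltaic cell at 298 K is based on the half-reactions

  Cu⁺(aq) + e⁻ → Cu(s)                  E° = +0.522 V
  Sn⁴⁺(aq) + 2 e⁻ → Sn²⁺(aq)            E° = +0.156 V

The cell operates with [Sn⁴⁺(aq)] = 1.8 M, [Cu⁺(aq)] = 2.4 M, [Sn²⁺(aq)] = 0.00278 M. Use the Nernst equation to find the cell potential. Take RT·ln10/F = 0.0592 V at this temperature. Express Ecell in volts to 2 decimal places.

+0.31 V

Cu⁺/Cu is reduced (cathode, E° = +0.522 V) and Sn⁴⁺/Sn²⁺ is oxidized (anode).
E°cell = E°cat − E°an = +0.522 − (+0.156) = +0.366 V; n = 2.
The balanced reaction is 2 Cu⁺(aq) + Sn²⁺(aq) → 2 Cu(s) + Sn⁴⁺(aq), so Q = [Sn⁴⁺(aq)] / ([Cu⁺(aq)]^2·[Sn²⁺(aq)]) = 112 and log Q = 2.051.
E = E° − (0.0592/n)·log Q = +0.366 − (0.0592/2)(2.051) = +0.31 V.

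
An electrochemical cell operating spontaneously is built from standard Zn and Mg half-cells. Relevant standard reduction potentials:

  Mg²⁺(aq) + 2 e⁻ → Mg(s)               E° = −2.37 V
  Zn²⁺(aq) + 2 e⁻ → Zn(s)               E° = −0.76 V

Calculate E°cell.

Of the two couples in this cell, the one with the more positive reduction potential is reduced at the cathode: here that is Zn²⁺/Zn (−0.76 V); Mg²⁺/Mg (−2.37 V) is the anode.
E°cell = E°(cathode) − E°(anode) = −0.76 − (−2.37) = +1.61 V.

+1.61 V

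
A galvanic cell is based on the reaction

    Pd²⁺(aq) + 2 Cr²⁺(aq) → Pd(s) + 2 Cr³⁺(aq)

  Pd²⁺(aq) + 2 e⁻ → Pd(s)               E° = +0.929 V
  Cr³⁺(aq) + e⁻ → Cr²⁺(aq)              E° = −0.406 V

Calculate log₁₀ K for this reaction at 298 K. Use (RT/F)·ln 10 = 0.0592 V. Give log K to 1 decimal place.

The Pd²⁺/Pd couple is reduced (cathode); E°cell = +0.929 − (−0.406) = +1.335 V with n = 2.
At equilibrium E = 0, so log K = nE°cell / 0.0592 = (2)(+1.335) / 0.0592 = 45.1.

log K = 45.1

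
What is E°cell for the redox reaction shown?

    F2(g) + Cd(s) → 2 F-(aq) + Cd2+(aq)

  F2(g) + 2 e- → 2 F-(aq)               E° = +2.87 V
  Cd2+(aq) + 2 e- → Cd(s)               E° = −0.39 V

F2(g) gains electrons, so the F₂/F⁻ couple is the cathode; the Cd²⁺/Cd couple is the anode.
E°cell = E°(cathode) − E°(anode) = +2.87 − (−0.39) = +3.26 V.

+3.26 V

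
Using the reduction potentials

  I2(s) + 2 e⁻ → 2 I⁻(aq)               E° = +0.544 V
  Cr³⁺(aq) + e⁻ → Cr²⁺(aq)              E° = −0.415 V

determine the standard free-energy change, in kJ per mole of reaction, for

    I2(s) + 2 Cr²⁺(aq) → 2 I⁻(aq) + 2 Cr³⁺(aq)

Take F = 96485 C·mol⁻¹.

In the reaction as written I2(s) is reduced, so the I₂/I⁻ couple is the cathode and Cr³⁺/Cr²⁺ is the anode.
E°cell = +0.544 − (−0.415) = +0.959 V; balancing electrons gives n = 2.
ΔG° = −nFE°cell = −(2)(96485)(+0.959) J/mol = −185 kJ/mol.

−185 kJ/mol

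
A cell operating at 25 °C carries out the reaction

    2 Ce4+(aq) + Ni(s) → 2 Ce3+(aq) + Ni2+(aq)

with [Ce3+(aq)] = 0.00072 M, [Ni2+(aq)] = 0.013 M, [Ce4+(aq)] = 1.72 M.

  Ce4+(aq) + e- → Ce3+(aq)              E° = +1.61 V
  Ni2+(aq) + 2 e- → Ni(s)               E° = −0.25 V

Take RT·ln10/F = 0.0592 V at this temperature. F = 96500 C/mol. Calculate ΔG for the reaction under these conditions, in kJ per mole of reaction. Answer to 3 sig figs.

E°cell = +1.61 − (−0.25) = +1.86 V; the balanced reaction transfers n = 2 electrons.
Here Q = ([Ce3+(aq)]^2·[Ni2+(aq)]) / [Ce4+(aq)]^2 = 2.28×10^−9 (log Q = −8.642), giving E = +1.86 − (0.0592/2)·(−8.642) = +2.1158 V.
Finally ΔG = −nFE = −(2)(96500 C/mol)(+2.1158 V) = −408 kJ/mol.

−408 kJ/mol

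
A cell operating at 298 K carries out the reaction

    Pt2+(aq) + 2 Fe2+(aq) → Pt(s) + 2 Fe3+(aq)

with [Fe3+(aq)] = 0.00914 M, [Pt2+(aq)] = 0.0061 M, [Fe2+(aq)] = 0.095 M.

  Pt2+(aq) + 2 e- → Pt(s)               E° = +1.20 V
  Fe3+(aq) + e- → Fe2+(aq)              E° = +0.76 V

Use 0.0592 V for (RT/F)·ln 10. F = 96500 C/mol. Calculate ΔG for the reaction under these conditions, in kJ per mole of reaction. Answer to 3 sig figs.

−83.9 kJ/mol

E°cell = +1.20 − (+0.76) = +0.44 V; the balanced reaction transfers n = 2 electrons.
Q = [Fe3+(aq)]^2 / ([Pt2+(aq)]·[Fe2+(aq)]^2) = 1.52, so log Q = 0.181 and E = +0.44 − (0.0592/2)(0.181) = +0.4346 V.
Finally ΔG = −nFE = −(2)(96500 C/mol)(+0.4346 V) = −83.9 kJ/mol.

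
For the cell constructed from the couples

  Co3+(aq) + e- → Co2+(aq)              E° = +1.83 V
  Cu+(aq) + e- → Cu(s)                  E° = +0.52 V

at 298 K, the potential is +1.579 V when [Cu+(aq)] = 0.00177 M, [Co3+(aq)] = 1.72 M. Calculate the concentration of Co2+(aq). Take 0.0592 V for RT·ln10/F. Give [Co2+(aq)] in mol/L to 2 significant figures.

With Co³⁺/Co²⁺ at the cathode and Cu⁺/Cu at the anode, E°cell = +1.83 − (+0.52) = +1.31 V (n = 1).
Since E = E° − (0.0592/n)·log Q, log Q = n(E° − E)/0.0592 = −4.544.
The balanced reaction is Co3+(aq) + Cu(s) → Co2+(aq) + Cu+(aq), so Q = ([Co2+(aq)]·[Cu+(aq)]) / [Co3+(aq)].
Isolating [Co2+(aq)] in Q = 10^{−4.544} yields log [Co2+(aq)] = −1.556, i.e. 0.028 M.

0.028 M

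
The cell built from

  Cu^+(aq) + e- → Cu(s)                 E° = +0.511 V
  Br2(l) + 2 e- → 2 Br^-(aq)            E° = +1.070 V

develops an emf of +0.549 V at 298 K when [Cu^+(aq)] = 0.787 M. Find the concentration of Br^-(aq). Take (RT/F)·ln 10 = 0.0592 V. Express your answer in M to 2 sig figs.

Br₂/Br⁻ is the cathode (higher E°); E°cell = +1.070 − (+0.511) = +0.559 V with n = 2.
Rearranging E = E° − (0.0592/n)·log Q gives log Q = 2(+0.559 − (+0.549))/0.0592 = 0.338.
For Br2(l) + 2 Cu(s) → 2 Br^-(aq) + 2 Cu^+(aq), the reaction quotient is Q = [Br^-(aq)]^2·[Cu^+(aq)]^2.
Solving for the unknown gives log [Br^-(aq)] = 0.273, so [Br^-(aq)] ≈ 1.9 M.

1.9 M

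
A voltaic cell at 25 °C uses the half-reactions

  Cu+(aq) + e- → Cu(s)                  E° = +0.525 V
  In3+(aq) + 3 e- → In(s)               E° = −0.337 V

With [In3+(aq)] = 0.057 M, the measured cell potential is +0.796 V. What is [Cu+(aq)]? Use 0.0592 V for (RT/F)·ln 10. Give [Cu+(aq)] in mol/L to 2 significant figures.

Cu⁺/Cu is the cathode (higher E°); E°cell = +0.525 − (−0.337) = +0.862 V with n = 3.
Rearranging E = E° − (0.0592/n)·log Q gives log Q = 3(+0.862 − (+0.796))/0.0592 = 3.345.
For 3 Cu+(aq) + In(s) → 3 Cu(s) + In3+(aq), the reaction quotient is Q = [In3+(aq)] / [Cu+(aq)]^3.
Solving for the unknown gives log [Cu+(aq)] = −1.530, so [Cu+(aq)] ≈ 0.030 M.

0.030 M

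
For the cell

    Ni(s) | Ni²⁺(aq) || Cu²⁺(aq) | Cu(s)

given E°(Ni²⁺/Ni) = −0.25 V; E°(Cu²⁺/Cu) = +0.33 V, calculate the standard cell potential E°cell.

+0.58 V

By convention the left-hand electrode in cell notation is the anode (oxidation) and the right-hand electrode is the cathode (reduction).
E°cell = E°(right) − E°(left) = +0.33 − (−0.25) = +0.58 V.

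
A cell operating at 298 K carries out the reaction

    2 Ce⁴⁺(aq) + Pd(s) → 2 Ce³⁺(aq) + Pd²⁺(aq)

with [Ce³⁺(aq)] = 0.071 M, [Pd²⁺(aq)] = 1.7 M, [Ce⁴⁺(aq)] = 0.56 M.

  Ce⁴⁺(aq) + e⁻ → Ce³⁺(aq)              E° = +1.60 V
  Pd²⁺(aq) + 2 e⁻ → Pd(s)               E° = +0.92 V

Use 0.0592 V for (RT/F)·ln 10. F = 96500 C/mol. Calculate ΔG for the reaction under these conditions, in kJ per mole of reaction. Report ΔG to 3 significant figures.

−140 kJ/mol

With Ce⁴⁺/Ce³⁺ reduced at the cathode, E°cell = +1.60 − (+0.92) = +0.68 V and n = 2.
Here Q = ([Ce³⁺(aq)]^2·[Pd²⁺(aq)]) / [Ce⁴⁺(aq)]^2 = 0.0273 (log Q = −1.563), giving E = +0.68 − (0.0592/2)·(−1.563) = +0.7263 V.
Then ΔG = −nFE = −2 × 96500 × +0.7263 J/mol = −140 kJ/mol.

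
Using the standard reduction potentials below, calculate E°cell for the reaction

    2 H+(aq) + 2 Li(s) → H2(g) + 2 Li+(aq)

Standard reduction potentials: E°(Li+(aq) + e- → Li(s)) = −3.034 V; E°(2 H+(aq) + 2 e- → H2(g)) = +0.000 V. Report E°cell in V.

H+(aq) gains electrons, so the 2H⁺/H₂ couple is the cathode; the Li⁺/Li couple is the anode.
E°cell = E°(cathode) − E°(anode) = +0.000 − (−3.034) = +3.034 V.

+3.034 V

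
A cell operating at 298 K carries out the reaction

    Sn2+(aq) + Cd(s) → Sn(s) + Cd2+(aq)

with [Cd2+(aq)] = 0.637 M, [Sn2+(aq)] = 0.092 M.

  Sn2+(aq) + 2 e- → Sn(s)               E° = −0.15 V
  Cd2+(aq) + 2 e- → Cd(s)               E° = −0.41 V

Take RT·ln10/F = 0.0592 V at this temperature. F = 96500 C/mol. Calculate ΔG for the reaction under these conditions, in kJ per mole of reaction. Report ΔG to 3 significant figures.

The standard cell potential is −0.15 − (−0.41) = +0.26 V, with n = 2 electrons in the balanced equation.
The reaction quotient is [Cd2+(aq)] / [Sn2+(aq)] = 6.92; by Nernst, E = +0.26 − (0.0592/2)(0.840) = +0.2351 V.
Then ΔG = −nFE = −2 × 96500 × +0.2351 J/mol = −45.4 kJ/mol.

−45.4 kJ/mol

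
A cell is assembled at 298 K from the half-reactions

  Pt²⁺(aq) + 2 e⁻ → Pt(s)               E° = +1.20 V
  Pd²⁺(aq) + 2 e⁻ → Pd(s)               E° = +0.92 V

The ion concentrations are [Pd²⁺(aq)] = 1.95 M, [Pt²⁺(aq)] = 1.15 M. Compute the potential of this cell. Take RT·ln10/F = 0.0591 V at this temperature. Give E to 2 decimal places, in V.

Pt²⁺/Pt is reduced (cathode, E° = +1.20 V) and Pd²⁺/Pd is oxidized (anode).
E°cell = +1.20 − (+0.92) = +0.28 V, with n = 2 electrons transferred.
For the overall reaction Pt²⁺(aq) + Pd(s) → Pt(s) + Pd²⁺(aq), Q = [Pd²⁺(aq)] / [Pt²⁺(aq)] = 1.7, giving log Q = 0.229.
By the Nernst equation, E = +0.28 − (0.0591/2)·(0.229) = +0.27 V.

+0.27 V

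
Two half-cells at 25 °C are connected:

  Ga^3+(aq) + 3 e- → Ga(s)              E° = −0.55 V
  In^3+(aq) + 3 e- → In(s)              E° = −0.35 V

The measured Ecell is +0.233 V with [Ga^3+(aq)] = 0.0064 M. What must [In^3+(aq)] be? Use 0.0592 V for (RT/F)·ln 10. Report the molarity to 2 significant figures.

0.30 M

The In³⁺/In couple has the larger reduction potential, so it is the cathode: E°cell = −0.35 − (−0.55) = +0.20 V and n = 3.
Rearranging E = E° − (0.0592/n)·log Q gives log Q = 3(+0.20 − (+0.233))/0.0592 = −1.672.
The balanced reaction is In^3+(aq) + Ga(s) → In(s) + Ga^3+(aq), so Q = [Ga^3+(aq)] / [In^3+(aq)].
Substituting the known concentrations and solving, log [In^3+(aq)] = −0.522 and [In^3+(aq)] = 0.30 M.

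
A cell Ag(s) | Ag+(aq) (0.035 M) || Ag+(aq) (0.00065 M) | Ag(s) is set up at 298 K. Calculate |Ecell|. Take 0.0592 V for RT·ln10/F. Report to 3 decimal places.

For a concentration cell E°cell = 0, since both electrodes use the same couple.
The compartment with the higher Ag+(aq) concentration (0.035 M) acts as the cathode; ions are reduced there and produced at the dilute (0.00065 M) anode.
With n = 1, Ecell = −(0.0592/1)·log([dilute]/[conc]) = −(0.0592/1)·log(0.00065/0.035) = +0.102 V.

0.102 V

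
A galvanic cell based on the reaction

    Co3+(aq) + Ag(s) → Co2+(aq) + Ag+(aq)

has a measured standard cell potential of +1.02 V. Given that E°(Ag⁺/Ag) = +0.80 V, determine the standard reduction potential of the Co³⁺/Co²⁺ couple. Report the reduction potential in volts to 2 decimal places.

+1.82 V

In the reaction as written the Co³⁺/Co²⁺ couple is reduced (cathode) and Ag⁺/Ag is oxidized (anode), so E°cell = E°(Co³⁺/Co²⁺) − E°(Ag⁺/Ag).
E°(Co³⁺/Co²⁺) = E°cell + E°(anode) = +1.02 + (+0.80) = +1.82 V.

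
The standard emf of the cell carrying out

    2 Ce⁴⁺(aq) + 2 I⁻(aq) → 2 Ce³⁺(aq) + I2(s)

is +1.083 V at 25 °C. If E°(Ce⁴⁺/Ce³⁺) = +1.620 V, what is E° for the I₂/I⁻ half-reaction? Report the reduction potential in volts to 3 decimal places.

+0.537 V

In the reaction as written the Ce⁴⁺/Ce³⁺ couple is reduced (cathode) and I₂/I⁻ is oxidized (anode), so E°cell = E°(Ce⁴⁺/Ce³⁺) − E°(I₂/I⁻).
E°(I₂/I⁻) = E°(cathode) − E°cell = +1.620 − (+1.083) = +0.537 V.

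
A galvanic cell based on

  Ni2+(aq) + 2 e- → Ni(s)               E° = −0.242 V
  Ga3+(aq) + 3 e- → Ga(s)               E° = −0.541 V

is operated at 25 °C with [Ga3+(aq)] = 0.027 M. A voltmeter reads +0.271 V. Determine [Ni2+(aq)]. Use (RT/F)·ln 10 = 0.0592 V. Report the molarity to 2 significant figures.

Ni²⁺/Ni is the cathode (higher E°); E°cell = −0.242 − (−0.541) = +0.299 V with n = 6.
Since E = E° − (0.0592/n)·log Q, log Q = n(E° − E)/0.0592 = 2.838.
The balanced reaction is 3 Ni2+(aq) + 2 Ga(s) → 3 Ni(s) + 2 Ga3+(aq), so Q = [Ga3+(aq)]^2 / [Ni2+(aq)]^3.
Substituting the known concentrations and solving, log [Ni2+(aq)] = −1.992 and [Ni2+(aq)] = 0.010 M.

0.010 M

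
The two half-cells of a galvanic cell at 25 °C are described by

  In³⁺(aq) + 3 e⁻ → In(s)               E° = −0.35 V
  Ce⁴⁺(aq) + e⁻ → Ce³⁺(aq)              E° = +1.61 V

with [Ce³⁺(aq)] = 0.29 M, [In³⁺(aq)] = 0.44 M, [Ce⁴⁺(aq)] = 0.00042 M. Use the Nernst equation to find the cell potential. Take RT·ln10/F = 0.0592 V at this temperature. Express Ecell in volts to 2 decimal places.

Since E°(Ce⁴⁺/Ce³⁺) > E°(In³⁺/In), Ce⁴⁺/Ce³⁺ serves as the cathode.
E°cell = +1.61 − (−0.35) = +1.96 V, with n = 3 electrons transferred.
The balanced reaction is 3 Ce⁴⁺(aq) + In(s) → 3 Ce³⁺(aq) + In³⁺(aq), so Q = ([Ce³⁺(aq)]^3·[In³⁺(aq)]) / [Ce⁴⁺(aq)]^3 = 1.45×10^8 and log Q = 8.161.
Applying E = E° − (RT ln10/nF)·log Q gives +1.96 − (0.0592/3)(8.161) = +1.80 V.

+1.80 V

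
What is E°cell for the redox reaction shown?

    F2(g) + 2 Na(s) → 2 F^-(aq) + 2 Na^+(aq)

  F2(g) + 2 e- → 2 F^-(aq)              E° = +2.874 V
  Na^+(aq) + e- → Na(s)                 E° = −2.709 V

F2(g) gains electrons, so the F₂/F⁻ couple is the cathode; the Na⁺/Na couple is the anode.
E°cell = E°(cathode) − E°(anode) = +2.874 − (−2.709) = +5.583 V.

+5.583 V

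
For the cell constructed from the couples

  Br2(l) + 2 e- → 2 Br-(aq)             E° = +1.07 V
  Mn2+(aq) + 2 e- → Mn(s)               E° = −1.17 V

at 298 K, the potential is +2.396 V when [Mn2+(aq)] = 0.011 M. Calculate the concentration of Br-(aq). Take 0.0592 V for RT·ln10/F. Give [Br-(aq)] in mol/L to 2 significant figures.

0.022 M

With Br₂/Br⁻ at the cathode and Mn²⁺/Mn at the anode, E°cell = +1.07 − (−1.17) = +2.24 V (n = 2).
Rearranging E = E° − (0.0592/n)·log Q gives log Q = 2(+2.24 − (+2.396))/0.0592 = −5.270.
For Br2(l) + Mn(s) → 2 Br-(aq) + Mn2+(aq), the reaction quotient is Q = [Br-(aq)]^2·[Mn2+(aq)].
Isolating [Br-(aq)] in Q = 10^{−5.270} yields log [Br-(aq)] = −1.656, i.e. 0.022 M.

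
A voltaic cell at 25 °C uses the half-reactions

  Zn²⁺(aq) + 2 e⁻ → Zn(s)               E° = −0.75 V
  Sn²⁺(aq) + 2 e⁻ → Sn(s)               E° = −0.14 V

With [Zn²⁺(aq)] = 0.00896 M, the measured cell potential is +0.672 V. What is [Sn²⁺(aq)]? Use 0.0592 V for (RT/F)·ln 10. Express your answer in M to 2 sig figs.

With Sn²⁺/Sn at the cathode and Zn²⁺/Zn at the anode, E°cell = −0.14 − (−0.75) = +0.61 V (n = 2).
Rearranging E = E° − (0.0592/n)·log Q gives log Q = 2(+0.61 − (+0.672))/0.0592 = −2.095.
Balancing electrons gives Sn²⁺(aq) + Zn(s) → Sn(s) + Zn²⁺(aq); thus Q = [Zn²⁺(aq)] / [Sn²⁺(aq)].
Isolating [Sn²⁺(aq)] in Q = 10^{−2.095} yields log [Sn²⁺(aq)] = 0.047, i.e. 1.1 M.

1.1 M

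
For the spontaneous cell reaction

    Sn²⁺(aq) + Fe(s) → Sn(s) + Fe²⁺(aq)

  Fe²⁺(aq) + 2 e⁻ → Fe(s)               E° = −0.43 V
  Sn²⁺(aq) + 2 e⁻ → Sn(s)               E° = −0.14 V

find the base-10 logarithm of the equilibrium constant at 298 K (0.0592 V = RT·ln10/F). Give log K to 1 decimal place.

log K = 9.8

The Sn²⁺/Sn couple is reduced (cathode); E°cell = −0.14 − (−0.43) = +0.29 V with n = 2.
At equilibrium E = 0, so log K = nE°cell / 0.0592 = (2)(+0.29) / 0.0592 = 9.8.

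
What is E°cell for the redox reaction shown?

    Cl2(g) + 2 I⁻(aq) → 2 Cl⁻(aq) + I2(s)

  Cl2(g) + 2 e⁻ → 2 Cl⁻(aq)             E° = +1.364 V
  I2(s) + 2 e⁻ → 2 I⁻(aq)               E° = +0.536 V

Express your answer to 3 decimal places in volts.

Cl2(g) gains electrons, so the Cl₂/Cl⁻ couple is the cathode; the I₂/I⁻ couple is the anode.
E°cell = E°(cathode) − E°(anode) = +1.364 − (+0.536) = +0.828 V.
The positive value indicates the reaction is spontaneous as written.

+0.828 V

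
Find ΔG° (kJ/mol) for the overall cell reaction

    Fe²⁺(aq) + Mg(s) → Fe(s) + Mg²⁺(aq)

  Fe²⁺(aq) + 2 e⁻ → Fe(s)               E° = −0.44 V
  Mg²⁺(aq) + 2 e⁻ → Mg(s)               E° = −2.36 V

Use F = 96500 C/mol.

−371 kJ/mol

In the reaction as written Fe²⁺(aq) is reduced, so the Fe²⁺/Fe couple is the cathode and Mg²⁺/Mg is the anode.
E°cell = −0.44 − (−2.36) = +1.92 V; balancing electrons gives n = 2.
ΔG° = −nFE°cell = −(2)(96500)(+1.92) J/mol = −371 kJ/mol.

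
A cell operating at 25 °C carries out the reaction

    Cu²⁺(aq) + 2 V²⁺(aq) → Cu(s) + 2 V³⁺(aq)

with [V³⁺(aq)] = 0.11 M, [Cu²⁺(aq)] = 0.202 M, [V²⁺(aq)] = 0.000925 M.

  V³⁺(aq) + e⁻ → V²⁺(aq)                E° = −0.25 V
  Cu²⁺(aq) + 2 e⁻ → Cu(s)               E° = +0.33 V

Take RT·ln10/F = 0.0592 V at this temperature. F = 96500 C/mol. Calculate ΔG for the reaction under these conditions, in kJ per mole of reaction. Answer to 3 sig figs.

With Cu²⁺/Cu reduced at the cathode, E°cell = +0.33 − (−0.25) = +0.58 V and n = 2.
The reaction quotient is [V³⁺(aq)]^2 / ([Cu²⁺(aq)]·[V²⁺(aq)]^2) = 7×10^4; by Nernst, E = +0.58 − (0.0592/2)(4.845) = +0.4366 V.
Then ΔG = −nFE = −2 × 96500 × +0.4366 J/mol = −84.3 kJ/mol.

−84.3 kJ/mol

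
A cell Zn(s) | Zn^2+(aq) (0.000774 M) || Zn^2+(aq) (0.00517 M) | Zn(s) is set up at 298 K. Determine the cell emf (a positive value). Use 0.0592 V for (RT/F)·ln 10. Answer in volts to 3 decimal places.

0.024 V

For a concentration cell E°cell = 0, since both electrodes use the same couple.
The compartment with the higher Zn^2+(aq) concentration (0.00517 M) acts as the cathode; ions are reduced there and produced at the dilute (0.000774 M) anode.
With n = 2, Ecell = −(0.0592/2)·log([dilute]/[conc]) = −(0.0592/2)·log(0.000774/0.00517) = +0.024 V.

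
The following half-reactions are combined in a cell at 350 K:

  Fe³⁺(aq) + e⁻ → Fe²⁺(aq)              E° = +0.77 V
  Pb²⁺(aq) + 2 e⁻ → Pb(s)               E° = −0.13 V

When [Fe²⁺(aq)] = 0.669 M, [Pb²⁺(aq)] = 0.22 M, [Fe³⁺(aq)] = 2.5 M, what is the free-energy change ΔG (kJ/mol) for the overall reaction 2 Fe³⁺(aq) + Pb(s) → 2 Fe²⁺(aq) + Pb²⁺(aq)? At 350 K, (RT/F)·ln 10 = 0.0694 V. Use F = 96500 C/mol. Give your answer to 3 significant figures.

−186 kJ/mol

E°cell = +0.77 − (−0.13) = +0.90 V; the balanced reaction transfers n = 2 electrons.
Q = ([Fe²⁺(aq)]^2·[Pb²⁺(aq)]) / [Fe³⁺(aq)]^2 = 0.0158, so log Q = −1.803 and E = +0.90 − (0.0694/2)(−1.803) = +0.9626 V.
Then ΔG = −nFE = −2 × 96500 × +0.9626 J/mol = −186 kJ/mol.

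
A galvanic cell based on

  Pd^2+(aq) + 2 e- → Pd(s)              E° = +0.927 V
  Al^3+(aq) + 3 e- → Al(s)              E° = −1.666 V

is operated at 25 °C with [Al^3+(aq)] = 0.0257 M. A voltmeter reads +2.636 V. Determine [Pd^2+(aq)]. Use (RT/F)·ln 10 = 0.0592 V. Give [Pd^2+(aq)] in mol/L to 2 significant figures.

2.5 M

The Pd²⁺/Pd couple has the larger reduction potential, so it is the cathode: E°cell = +0.927 − (−1.666) = +2.593 V and n = 6.
Rearranging E = E° − (0.0592/n)·log Q gives log Q = 6(+2.593 − (+2.636))/0.0592 = −4.358.
For 3 Pd^2+(aq) + 2 Al(s) → 3 Pd(s) + 2 Al^3+(aq), the reaction quotient is Q = [Al^3+(aq)]^2 / [Pd^2+(aq)]^3.
Isolating [Pd^2+(aq)] in Q = 10^{−4.358} yields log [Pd^2+(aq)] = 0.393, i.e. 2.5 M.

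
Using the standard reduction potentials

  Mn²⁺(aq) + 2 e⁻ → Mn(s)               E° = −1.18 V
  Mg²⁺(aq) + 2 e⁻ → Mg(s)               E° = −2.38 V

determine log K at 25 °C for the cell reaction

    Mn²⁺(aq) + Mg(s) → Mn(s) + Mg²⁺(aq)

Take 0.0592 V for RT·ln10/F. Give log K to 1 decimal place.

The Mn²⁺/Mn couple is reduced (cathode); E°cell = −1.18 − (−2.38) = +1.20 V with n = 2.
At equilibrium E = 0, so log K = nE°cell / 0.0592 = (2)(+1.20) / 0.0592 = 40.5.

log K = 40.5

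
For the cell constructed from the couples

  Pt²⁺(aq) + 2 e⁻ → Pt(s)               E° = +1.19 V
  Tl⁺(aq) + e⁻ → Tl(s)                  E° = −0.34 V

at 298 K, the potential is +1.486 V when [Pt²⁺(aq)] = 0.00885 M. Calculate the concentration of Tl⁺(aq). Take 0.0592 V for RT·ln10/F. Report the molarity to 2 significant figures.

0.52 M

Pt²⁺/Pt is the cathode (higher E°); E°cell = +1.19 − (−0.34) = +1.53 V with n = 2.
Since E = E° − (0.0592/n)·log Q, log Q = n(E° − E)/0.0592 = 1.486.
Balancing electrons gives Pt²⁺(aq) + 2 Tl(s) → Pt(s) + 2 Tl⁺(aq); thus Q = [Tl⁺(aq)]^2 / [Pt²⁺(aq)].
Solving for the unknown gives log [Tl⁺(aq)] = −0.284, so [Tl⁺(aq)] ≈ 0.52 M.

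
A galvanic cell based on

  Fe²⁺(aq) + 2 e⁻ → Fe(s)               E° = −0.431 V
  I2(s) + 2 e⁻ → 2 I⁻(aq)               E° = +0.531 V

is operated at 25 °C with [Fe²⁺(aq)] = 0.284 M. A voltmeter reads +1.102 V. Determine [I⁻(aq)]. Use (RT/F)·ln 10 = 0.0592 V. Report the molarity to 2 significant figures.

0.0081 M

I₂/I⁻ is the cathode (higher E°); E°cell = +0.531 − (−0.431) = +0.962 V with n = 2.
From the Nernst equation, log Q = n(E° − E)/0.0592 = 2·(+0.962 − (+1.102))/0.0592 = −4.730.
Balancing electrons gives I2(s) + Fe(s) → 2 I⁻(aq) + Fe²⁺(aq); thus Q = [I⁻(aq)]^2·[Fe²⁺(aq)].
Substituting the known concentrations and solving, log [I⁻(aq)] = −2.092 and [I⁻(aq)] = 0.0081 M.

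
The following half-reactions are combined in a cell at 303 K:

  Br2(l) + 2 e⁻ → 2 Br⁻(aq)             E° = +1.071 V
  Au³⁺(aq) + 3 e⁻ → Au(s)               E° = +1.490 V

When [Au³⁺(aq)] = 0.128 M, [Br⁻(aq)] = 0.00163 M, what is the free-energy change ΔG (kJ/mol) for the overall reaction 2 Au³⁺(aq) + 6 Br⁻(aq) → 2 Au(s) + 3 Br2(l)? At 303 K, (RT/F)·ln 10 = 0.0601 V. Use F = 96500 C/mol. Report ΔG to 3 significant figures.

−135 kJ/mol

E°cell = +1.490 − (+1.071) = +0.419 V; the balanced reaction transfers n = 6 electrons.
Here Q = 1 / ([Au³⁺(aq)]^2·[Br⁻(aq)]^6) = 3.25×10^18 (log Q = 18.512), giving E = +0.419 − (0.0601/6)·(18.512) = +0.2336 V.
ΔG = −nFE = −(6)(96500)(+0.2336) J/mol = −135 kJ/mol.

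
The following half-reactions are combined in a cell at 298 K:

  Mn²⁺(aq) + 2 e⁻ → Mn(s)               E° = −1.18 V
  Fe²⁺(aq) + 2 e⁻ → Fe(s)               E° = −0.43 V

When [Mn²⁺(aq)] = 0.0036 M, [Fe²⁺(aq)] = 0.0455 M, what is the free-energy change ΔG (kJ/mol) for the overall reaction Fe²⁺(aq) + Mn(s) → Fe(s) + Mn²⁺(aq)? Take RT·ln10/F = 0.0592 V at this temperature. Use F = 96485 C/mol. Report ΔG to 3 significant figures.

−151 kJ/mol

E°cell = −0.43 − (−1.18) = +0.75 V; the balanced reaction transfers n = 2 electrons.
Q = [Mn²⁺(aq)] / [Fe²⁺(aq)] = 0.0791, so log Q = −1.102 and E = +0.75 − (0.0592/2)(−1.102) = +0.7826 V.
Finally ΔG = −nFE = −(2)(96485 C/mol)(+0.7826 V) = −151 kJ/mol.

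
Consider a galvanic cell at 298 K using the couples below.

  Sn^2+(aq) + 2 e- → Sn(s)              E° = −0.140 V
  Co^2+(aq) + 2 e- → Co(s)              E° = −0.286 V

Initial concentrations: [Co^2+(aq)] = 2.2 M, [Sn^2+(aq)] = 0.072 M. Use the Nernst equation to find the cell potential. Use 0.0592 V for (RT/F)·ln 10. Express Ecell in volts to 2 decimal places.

Sn²⁺/Sn is reduced (cathode, E° = −0.140 V) and Co²⁺/Co is oxidized (anode).
The standard potential is −0.140 − (−0.286) = +0.146 V and the balanced reaction transfers n = 2 electrons.
The balanced reaction is Sn^2+(aq) + Co(s) → Sn(s) + Co^2+(aq), so Q = [Co^2+(aq)] / [Sn^2+(aq)] = 30.6 and log Q = 1.485.
Applying E = E° − (RT ln10/nF)·log Q gives +0.146 − (0.0592/2)(1.485) = +0.10 V.

+0.10 V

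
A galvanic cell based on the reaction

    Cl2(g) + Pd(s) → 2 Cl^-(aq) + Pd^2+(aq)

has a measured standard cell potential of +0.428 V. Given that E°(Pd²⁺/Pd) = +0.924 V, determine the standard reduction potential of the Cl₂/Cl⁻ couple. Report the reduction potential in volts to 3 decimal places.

+1.352 V

In the reaction as written the Cl₂/Cl⁻ couple is reduced (cathode) and Pd²⁺/Pd is oxidized (anode), so E°cell = E°(Cl₂/Cl⁻) − E°(Pd²⁺/Pd).
E°(Cl₂/Cl⁻) = E°cell + E°(anode) = +0.428 + (+0.924) = +1.352 V.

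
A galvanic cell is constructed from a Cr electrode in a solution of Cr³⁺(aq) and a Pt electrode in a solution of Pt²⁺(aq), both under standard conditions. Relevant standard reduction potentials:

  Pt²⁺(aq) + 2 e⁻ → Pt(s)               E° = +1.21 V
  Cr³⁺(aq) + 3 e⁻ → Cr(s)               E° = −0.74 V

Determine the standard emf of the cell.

Of the two couples in this cell, the one with the more positive reduction potential is reduced at the cathode: here that is Pt²⁺/Pt (+1.21 V); Cr³⁺/Cr (−0.74 V) is the anode.
E°cell = E°(cathode) − E°(anode) = +1.21 − (−0.74) = +1.95 V.

+1.95 V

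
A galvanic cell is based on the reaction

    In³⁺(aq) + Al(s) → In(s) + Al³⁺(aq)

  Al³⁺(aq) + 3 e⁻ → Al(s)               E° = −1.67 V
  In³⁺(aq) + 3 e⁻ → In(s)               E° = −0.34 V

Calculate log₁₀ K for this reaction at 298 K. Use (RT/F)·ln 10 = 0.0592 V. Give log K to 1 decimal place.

The In³⁺/In couple is reduced (cathode); E°cell = −0.34 − (−1.67) = +1.33 V with n = 3.
At equilibrium E = 0, so log K = nE°cell / 0.0592 = (3)(+1.33) / 0.0592 = 67.4.

log K = 67.4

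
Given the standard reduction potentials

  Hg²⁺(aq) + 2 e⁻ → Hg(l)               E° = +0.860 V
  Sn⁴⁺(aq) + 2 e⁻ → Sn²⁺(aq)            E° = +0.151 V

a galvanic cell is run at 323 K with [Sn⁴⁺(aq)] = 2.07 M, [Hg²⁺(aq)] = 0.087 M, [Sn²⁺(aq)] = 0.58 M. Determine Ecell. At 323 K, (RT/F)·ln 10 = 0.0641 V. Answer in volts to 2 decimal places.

Hg²⁺/Hg is reduced (cathode, E° = +0.860 V) and Sn⁴⁺/Sn²⁺ is oxidized (anode).
E°cell = E°cat − E°an = +0.860 − (+0.151) = +0.709 V; n = 2.
For the overall reaction Hg²⁺(aq) + Sn²⁺(aq) → Hg(l) + Sn⁴⁺(aq), Q = [Sn⁴⁺(aq)] / ([Hg²⁺(aq)]·[Sn²⁺(aq)]) = 41, giving log Q = 1.613.
Applying E = E° − (RT ln10/nF)·log Q gives +0.709 − (0.0641/2)(1.613) = +0.66 V.

+0.66 V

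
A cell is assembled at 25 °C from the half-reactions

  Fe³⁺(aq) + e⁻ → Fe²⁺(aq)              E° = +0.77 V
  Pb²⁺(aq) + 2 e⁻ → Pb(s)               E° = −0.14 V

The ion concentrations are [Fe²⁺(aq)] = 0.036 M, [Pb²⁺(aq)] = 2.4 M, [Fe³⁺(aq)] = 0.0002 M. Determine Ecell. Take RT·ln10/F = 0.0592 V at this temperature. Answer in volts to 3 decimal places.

Since E°(Fe³⁺/Fe²⁺) > E°(Pb²⁺/Pb), Fe³⁺/Fe²⁺ serves as the cathode.
E°cell = +0.77 − (−0.14) = +0.91 V, with n = 2 electrons transferred.
For the overall reaction 2 Fe³⁺(aq) + Pb(s) → 2 Fe²⁺(aq) + Pb²⁺(aq), Q = ([Fe²⁺(aq)]^2·[Pb²⁺(aq)]) / [Fe³⁺(aq)]^2 = 7.78×10^4, giving log Q = 4.891.
By the Nernst equation, E = +0.91 − (0.0592/2)·(4.891) = +0.765 V.

+0.765 V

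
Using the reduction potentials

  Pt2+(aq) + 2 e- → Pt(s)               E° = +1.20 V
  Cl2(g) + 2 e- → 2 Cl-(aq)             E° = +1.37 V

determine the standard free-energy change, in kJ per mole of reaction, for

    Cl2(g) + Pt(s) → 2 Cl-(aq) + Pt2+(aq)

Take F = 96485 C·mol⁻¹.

−32.8 kJ/mol

In the reaction as written Cl2(g) is reduced, so the Cl₂/Cl⁻ couple is the cathode and Pt²⁺/Pt is the anode.
E°cell = +1.37 − (+1.20) = +0.17 V; balancing electrons gives n = 2.
ΔG° = −nFE°cell = −(2)(96485)(+0.17) J/mol = −32.8 kJ/mol.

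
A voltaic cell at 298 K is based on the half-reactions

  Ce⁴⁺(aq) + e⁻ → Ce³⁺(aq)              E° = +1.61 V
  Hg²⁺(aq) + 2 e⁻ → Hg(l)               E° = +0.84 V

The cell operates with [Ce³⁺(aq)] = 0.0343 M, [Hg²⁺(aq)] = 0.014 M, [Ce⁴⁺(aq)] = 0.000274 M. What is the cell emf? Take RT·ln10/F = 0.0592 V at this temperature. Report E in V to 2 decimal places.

+0.70 V

Ce⁴⁺/Ce³⁺ is reduced (cathode, E° = +1.61 V) and Hg²⁺/Hg is oxidized (anode).
E°cell = +1.61 − (+0.84) = +0.77 V, with n = 2 electrons transferred.
The balanced reaction is 2 Ce⁴⁺(aq) + Hg(l) → 2 Ce³⁺(aq) + Hg²⁺(aq), so Q = ([Ce³⁺(aq)]^2·[Hg²⁺(aq)]) / [Ce⁴⁺(aq)]^2 = 219 and log Q = 2.341.
By the Nernst equation, E = +0.77 − (0.0592/2)·(2.341) = +0.70 V.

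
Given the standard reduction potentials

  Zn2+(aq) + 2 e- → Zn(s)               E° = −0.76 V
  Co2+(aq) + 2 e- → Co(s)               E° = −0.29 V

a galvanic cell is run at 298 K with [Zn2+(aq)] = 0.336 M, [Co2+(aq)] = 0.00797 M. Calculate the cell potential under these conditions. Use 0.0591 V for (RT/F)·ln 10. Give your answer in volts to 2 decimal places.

Co²⁺/Co is reduced (cathode, E° = −0.29 V) and Zn²⁺/Zn is oxidized (anode).
E°cell = E°cat − E°an = −0.29 − (−0.76) = +0.47 V; n = 2.
For the overall reaction Co2+(aq) + Zn(s) → Co(s) + Zn2+(aq), Q = [Zn2+(aq)] / [Co2+(aq)] = 42.2, giving log Q = 1.625.
Applying E = E° − (RT ln10/nF)·log Q gives +0.47 − (0.0591/2)(1.625) = +0.42 V.

+0.42 V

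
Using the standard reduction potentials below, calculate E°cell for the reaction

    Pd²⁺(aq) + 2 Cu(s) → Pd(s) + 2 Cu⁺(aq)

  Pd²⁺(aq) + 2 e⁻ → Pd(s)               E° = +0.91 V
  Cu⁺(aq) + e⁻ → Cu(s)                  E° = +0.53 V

Pd²⁺(aq) gains electrons, so the Pd²⁺/Pd couple is the cathode; the Cu⁺/Cu couple is the anode.
E°cell = E°(cathode) − E°(anode) = +0.91 − (+0.53) = +0.38 V.

+0.38 V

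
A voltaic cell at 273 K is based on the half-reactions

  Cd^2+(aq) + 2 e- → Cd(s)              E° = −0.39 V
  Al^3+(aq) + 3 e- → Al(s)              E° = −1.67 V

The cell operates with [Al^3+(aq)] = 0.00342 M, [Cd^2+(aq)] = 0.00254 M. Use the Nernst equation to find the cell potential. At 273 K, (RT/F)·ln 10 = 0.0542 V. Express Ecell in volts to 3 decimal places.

+1.254 V

Since E°(Cd²⁺/Cd) > E°(Al³⁺/Al), Cd²⁺/Cd serves as the cathode.
The standard potential is −0.39 − (−1.67) = +1.28 V and the balanced reaction transfers n = 6 electrons.
The balanced reaction is 3 Cd^2+(aq) + 2 Al(s) → 3 Cd(s) + 2 Al^3+(aq), so Q = [Al^3+(aq)]^2 / [Cd^2+(aq)]^3 = 714 and log Q = 2.854.
By the Nernst equation, E = +1.28 − (0.0542/6)·(2.854) = +1.254 V.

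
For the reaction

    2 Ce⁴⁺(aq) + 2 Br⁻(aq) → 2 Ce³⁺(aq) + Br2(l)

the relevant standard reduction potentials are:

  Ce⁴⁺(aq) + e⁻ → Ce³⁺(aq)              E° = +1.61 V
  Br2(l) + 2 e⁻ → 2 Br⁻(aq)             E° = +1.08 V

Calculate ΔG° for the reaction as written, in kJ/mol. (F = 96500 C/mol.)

In the reaction as written Ce⁴⁺(aq) is reduced, so the Ce⁴⁺/Ce³⁺ couple is the cathode and Br₂/Br⁻ is the anode.
E°cell = +1.61 − (+1.08) = +0.53 V; balancing electrons gives n = 2.
ΔG° = −nFE°cell = −(2)(96500)(+0.53) J/mol = −102 kJ/mol.

−102 kJ/mol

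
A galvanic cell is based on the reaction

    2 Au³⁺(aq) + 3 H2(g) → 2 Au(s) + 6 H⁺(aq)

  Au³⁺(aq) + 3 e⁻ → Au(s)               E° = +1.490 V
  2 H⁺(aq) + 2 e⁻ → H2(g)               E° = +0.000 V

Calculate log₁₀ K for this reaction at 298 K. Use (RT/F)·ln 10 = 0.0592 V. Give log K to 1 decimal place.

The Au³⁺/Au couple is reduced (cathode); E°cell = +1.490 − (+0.000) = +1.490 V with n = 6.
At equilibrium E = 0, so log K = nE°cell / 0.0592 = (6)(+1.490) / 0.0592 = 151.0.

log K = 151.0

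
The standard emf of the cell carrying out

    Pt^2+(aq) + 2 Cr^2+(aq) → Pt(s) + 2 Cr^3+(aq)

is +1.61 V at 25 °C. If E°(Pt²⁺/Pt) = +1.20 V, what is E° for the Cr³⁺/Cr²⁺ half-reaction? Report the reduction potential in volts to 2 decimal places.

−0.41 V

In the reaction as written the Pt²⁺/Pt couple is reduced (cathode) and Cr³⁺/Cr²⁺ is oxidized (anode), so E°cell = E°(Pt²⁺/Pt) − E°(Cr³⁺/Cr²⁺).
E°(Cr³⁺/Cr²⁺) = E°(cathode) − E°cell = +1.20 − (+1.61) = −0.41 V.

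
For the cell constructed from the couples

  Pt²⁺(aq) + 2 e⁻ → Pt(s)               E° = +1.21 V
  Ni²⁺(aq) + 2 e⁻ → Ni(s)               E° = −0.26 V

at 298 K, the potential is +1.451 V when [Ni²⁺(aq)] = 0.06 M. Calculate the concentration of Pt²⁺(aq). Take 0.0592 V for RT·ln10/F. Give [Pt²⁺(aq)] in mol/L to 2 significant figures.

Pt²⁺/Pt is the cathode (higher E°); E°cell = +1.21 − (−0.26) = +1.47 V with n = 2.
Since E = E° − (0.0592/n)·log Q, log Q = n(E° − E)/0.0592 = 0.642.
Balancing electrons gives Pt²⁺(aq) + Ni(s) → Pt(s) + Ni²⁺(aq); thus Q = [Ni²⁺(aq)] / [Pt²⁺(aq)].
Solving for the unknown gives log [Pt²⁺(aq)] = −1.864, so [Pt²⁺(aq)] ≈ 0.014 M.

0.014 M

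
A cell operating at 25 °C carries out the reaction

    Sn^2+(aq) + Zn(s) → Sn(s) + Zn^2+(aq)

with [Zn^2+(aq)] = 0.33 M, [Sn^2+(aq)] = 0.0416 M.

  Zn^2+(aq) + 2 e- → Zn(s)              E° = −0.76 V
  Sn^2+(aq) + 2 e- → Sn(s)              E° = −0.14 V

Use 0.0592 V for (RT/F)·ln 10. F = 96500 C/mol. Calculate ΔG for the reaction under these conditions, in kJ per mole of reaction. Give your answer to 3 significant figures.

The standard cell potential is −0.14 − (−0.76) = +0.62 V, with n = 2 electrons in the balanced equation.
The reaction quotient is [Zn^2+(aq)] / [Sn^2+(aq)] = 7.93; by Nernst, E = +0.62 − (0.0592/2)(0.899) = +0.5934 V.
Finally ΔG = −nFE = −(2)(96500 C/mol)(+0.5934 V) = −115 kJ/mol.

−115 kJ/mol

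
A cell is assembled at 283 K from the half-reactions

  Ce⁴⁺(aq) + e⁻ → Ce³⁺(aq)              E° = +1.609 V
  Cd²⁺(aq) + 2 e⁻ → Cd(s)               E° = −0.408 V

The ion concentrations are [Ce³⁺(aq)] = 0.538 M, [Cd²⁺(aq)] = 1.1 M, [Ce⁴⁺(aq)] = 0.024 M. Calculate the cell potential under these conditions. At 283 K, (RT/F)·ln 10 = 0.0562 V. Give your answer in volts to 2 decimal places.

+1.94 V

The Ce⁴⁺/Ce³⁺ couple has the more positive E°, so it is the cathode; Cd²⁺/Cd is the anode.
E°cell = +1.609 − (−0.408) = +2.017 V, with n = 2 electrons transferred.
Balancing gives 2 Ce⁴⁺(aq) + Cd(s) → 2 Ce³⁺(aq) + Cd²⁺(aq); hence Q = ([Ce³⁺(aq)]^2·[Cd²⁺(aq)]) / [Ce⁴⁺(aq)]^2 = 553 (log Q = 2.743).
By the Nernst equation, E = +2.017 − (0.0562/2)·(2.743) = +1.94 V.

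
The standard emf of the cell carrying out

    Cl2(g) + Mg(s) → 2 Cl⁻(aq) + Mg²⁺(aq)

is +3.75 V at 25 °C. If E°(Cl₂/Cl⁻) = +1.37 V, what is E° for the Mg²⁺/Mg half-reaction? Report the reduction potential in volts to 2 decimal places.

−2.38 V

In the reaction as written the Cl₂/Cl⁻ couple is reduced (cathode) and Mg²⁺/Mg is oxidized (anode), so E°cell = E°(Cl₂/Cl⁻) − E°(Mg²⁺/Mg).
E°(Mg²⁺/Mg) = E°(cathode) − E°cell = +1.37 − (+3.75) = −2.38 V.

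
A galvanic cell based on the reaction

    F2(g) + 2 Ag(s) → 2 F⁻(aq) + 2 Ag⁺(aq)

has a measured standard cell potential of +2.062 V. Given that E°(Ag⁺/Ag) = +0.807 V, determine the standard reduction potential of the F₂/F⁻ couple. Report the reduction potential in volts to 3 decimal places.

In the reaction as written the F₂/F⁻ couple is reduced (cathode) and Ag⁺/Ag is oxidized (anode), so E°cell = E°(F₂/F⁻) − E°(Ag⁺/Ag).
E°(F₂/F⁻) = E°cell + E°(anode) = +2.062 + (+0.807) = +2.869 V.

+2.869 V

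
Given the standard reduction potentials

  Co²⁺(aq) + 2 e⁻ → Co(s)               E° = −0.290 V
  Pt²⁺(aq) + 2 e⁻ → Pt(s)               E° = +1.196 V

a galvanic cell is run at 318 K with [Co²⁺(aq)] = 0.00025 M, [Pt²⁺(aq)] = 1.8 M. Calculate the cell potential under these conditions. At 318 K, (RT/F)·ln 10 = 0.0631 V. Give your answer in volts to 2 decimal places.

+1.61 V

Pt²⁺/Pt is reduced (cathode, E° = +1.196 V) and Co²⁺/Co is oxidized (anode).
The standard potential is +1.196 − (−0.290) = +1.486 V and the balanced reaction transfers n = 2 electrons.
For the overall reaction Pt²⁺(aq) + Co(s) → Pt(s) + Co²⁺(aq), Q = [Co²⁺(aq)] / [Pt²⁺(aq)] = 0.000139, giving log Q = −3.857.
By the Nernst equation, E = +1.486 − (0.0631/2)·(−3.857) = +1.61 V.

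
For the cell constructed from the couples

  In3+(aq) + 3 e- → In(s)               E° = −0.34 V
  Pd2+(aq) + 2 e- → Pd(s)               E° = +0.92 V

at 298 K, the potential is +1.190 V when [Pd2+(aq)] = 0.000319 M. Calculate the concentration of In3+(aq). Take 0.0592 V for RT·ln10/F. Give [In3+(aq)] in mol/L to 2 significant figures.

0.020 M

Pd²⁺/Pd is the cathode (higher E°); E°cell = +0.92 − (−0.34) = +1.26 V with n = 6.
Since E = E° − (0.0592/n)·log Q, log Q = n(E° − E)/0.0592 = 7.095.
The balanced reaction is 3 Pd2+(aq) + 2 In(s) → 3 Pd(s) + 2 In3+(aq), so Q = [In3+(aq)]^2 / [Pd2+(aq)]^3.
Solving for the unknown gives log [In3+(aq)] = −1.697, so [In3+(aq)] ≈ 0.020 M.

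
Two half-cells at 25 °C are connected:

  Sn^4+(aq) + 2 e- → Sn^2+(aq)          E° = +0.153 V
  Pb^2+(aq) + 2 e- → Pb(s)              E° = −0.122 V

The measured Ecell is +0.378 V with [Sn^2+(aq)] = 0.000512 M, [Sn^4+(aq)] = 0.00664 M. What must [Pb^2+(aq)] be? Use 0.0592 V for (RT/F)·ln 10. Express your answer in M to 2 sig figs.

Sn⁴⁺/Sn²⁺ is the cathode (higher E°); E°cell = +0.153 − (−0.122) = +0.275 V with n = 2.
Rearranging E = E° − (0.0592/n)·log Q gives log Q = 2(+0.275 − (+0.378))/0.0592 = −3.480.
For Sn^4+(aq) + Pb(s) → Sn^2+(aq) + Pb^2+(aq), the reaction quotient is Q = ([Sn^2+(aq)]·[Pb^2+(aq)]) / [Sn^4+(aq)].
Solving for the unknown gives log [Pb^2+(aq)] = −2.367, so [Pb^2+(aq)] ≈ 0.0043 M.

0.0043 M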